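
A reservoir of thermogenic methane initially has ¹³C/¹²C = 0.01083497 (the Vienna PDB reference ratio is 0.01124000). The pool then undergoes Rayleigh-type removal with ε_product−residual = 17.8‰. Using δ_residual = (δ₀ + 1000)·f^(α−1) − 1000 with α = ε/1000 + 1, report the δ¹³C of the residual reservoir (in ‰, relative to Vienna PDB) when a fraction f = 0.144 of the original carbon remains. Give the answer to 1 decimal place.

δ₀ = (0.01083497/0.01124000 − 1)×1000 = (0.963965 − 1)×1000 = -36.035‰
α − 1 = ε/1000 = 0.0178
f^(α−1) = 0.144^(0.0178) = 0.966093
δ_res = (-36.035 + 1000) × 0.966093 − 1000 = 931.280 − 1000 = -68.72‰

-68.7‰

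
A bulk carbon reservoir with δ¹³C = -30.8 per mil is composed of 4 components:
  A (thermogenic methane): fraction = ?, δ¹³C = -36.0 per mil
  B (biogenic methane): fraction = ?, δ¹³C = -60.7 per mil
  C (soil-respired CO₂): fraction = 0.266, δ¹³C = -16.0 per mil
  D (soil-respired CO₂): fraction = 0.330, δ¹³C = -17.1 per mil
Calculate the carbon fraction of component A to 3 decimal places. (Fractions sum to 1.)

Let f_A and f_B be the unknown fractions; fractions sum to 1 so f_A + f_B = 0.404.
Mass balance: Σ fᵢ·δᵢ = δ_bulk ⇒ f_A·(-36.0) + f_B·(-60.7) = -30.8 − (-9.899) = -20.901
Substitute f_B = 0.404 − f_A:
f_A·(-36.0 − -60.7) = -20.901 − 0.404×(-60.7) = 3.622
f_A = 3.622 / 24.7 = 0.1466

0.147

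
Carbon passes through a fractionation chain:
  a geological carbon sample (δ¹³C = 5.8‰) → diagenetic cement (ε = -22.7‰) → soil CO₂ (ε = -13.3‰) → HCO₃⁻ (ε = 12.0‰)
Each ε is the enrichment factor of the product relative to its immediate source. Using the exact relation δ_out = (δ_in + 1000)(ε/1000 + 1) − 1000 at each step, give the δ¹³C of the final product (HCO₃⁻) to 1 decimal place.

-18.5‰

step 1: δ = (5.80 + 1000)·(-22.7/1000 + 1) − 1000 = -17.03‰
step 2: δ = (-17.03 + 1000)·(-13.3/1000 + 1) − 1000 = -30.11‰
step 3: δ = (-30.11 + 1000)·(12.0/1000 + 1) − 1000 = -18.47‰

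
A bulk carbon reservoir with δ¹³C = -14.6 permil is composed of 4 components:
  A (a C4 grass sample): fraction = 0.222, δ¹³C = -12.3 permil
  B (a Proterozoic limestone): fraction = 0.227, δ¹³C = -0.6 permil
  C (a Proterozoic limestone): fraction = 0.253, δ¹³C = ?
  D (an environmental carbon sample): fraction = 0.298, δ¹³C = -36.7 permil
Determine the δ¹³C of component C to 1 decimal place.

-3.1 permil

Isotope mass balance: δ_bulk = Σ fᵢ·δᵢ.
-14.6 = 0.222×(-12.3) + 0.227×(-0.6) + 0.253×δ_C + 0.298×(-36.7)
0.253·δ_C = -14.6 − (-13.803) = -0.797
δ_C = -0.797 / 0.253 = -3.15 permil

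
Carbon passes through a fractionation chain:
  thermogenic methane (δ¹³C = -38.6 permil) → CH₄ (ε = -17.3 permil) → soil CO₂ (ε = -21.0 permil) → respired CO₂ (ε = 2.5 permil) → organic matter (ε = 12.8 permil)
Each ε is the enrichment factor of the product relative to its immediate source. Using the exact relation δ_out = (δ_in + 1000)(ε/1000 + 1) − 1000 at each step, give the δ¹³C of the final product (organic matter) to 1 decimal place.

step 1: δ = (-38.60 + 1000)·(-17.3/1000 + 1) − 1000 = -55.23 permil
step 2: δ = (-55.23 + 1000)·(-21.0/1000 + 1) − 1000 = -75.07 permil
step 3: δ = (-75.07 + 1000)·(2.5/1000 + 1) − 1000 = -72.76 permil
step 4: δ = (-72.76 + 1000)·(12.8/1000 + 1) − 1000 = -60.89 permil

-60.9 permil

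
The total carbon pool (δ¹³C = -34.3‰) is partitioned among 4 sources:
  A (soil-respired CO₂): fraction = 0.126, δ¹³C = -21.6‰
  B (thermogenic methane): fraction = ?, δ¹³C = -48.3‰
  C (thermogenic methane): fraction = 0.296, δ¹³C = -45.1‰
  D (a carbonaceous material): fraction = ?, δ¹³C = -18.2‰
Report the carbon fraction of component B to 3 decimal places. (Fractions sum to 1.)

0.256

Let f_B and f_D be the unknown fractions; fractions sum to 1 so f_B + f_D = 0.578.
Mass balance: Σ fᵢ·δᵢ = δ_bulk ⇒ f_B·(-48.3) + f_D·(-18.2) = -34.3 − (-16.071) = -18.229
Substitute f_D = 0.578 − f_B:
f_B·(-48.3 − -18.2) = -18.229 − 0.578×(-18.2) = -7.709
f_B = -7.709 / -30.1 = 0.2561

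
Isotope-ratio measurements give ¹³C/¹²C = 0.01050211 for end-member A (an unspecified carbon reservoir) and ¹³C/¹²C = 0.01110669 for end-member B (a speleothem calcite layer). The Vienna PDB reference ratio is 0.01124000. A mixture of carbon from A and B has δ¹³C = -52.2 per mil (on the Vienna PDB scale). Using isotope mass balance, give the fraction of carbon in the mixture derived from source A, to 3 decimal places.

δ_A = (0.01050211/0.01124000 − 1)×1000 = (0.934351 − 1)×1000 = -65.649 per mil
δ_B = (0.01110669/0.01124000 − 1)×1000 = (0.988140 − 1)×1000 = -11.860 per mil
f_A = (δ_mix − δ_B)/(δ_A − δ_B) = (-52.2 − (-11.860))/(-65.649 − (-11.860))
f_A = -40.340 / -53.788 = 0.7500

0.750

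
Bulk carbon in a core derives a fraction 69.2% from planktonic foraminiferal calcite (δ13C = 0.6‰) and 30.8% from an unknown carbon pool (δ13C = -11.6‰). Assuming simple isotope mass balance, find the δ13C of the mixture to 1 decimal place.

-3.2‰

δ_mix = f_A·δ_A + f_B·δ_B
δ_mix = 0.692 × (0.6) + 0.308 × (-11.6)
δ_mix = 0.42 + -3.57 = -3.16‰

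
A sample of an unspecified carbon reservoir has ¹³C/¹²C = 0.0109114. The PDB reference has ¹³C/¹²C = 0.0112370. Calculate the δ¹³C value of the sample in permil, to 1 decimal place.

δ¹³C = (R_sample / R_standard − 1) × 1000
R_sample / R_standard = 0.0109114 / 0.0112370 = 0.971024
δ¹³C = (0.971024 − 1) × 1000 = -28.98 permil

-29.0 permil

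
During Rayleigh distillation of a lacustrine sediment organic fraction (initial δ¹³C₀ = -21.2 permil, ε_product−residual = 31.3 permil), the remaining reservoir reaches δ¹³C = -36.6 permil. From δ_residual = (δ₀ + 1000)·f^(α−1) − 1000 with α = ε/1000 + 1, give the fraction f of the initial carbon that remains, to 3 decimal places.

0.603

α − 1 = ε/1000 = 0.0313
(δ_res + 1000)/(δ₀ + 1000) = (-36.6 + 1000)/(-21.2 + 1000) = 963.4/978.8 = 0.984266
f = 0.984266^(1/0.0313) = exp(ln(0.984266)/0.0313) = exp(-0.01586/0.0313)
f = exp(-0.5067) = 0.6025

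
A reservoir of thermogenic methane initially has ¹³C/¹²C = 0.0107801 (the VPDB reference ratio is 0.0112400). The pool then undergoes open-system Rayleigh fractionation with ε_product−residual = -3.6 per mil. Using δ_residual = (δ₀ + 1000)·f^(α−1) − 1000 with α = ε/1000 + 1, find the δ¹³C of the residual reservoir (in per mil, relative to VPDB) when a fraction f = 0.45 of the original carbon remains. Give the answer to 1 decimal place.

-38.2 per mil

δ₀ = (0.0107801/0.0112400 − 1)×1000 = (0.959084 − 1)×1000 = -40.916 per mil
α − 1 = ε/1000 = -0.0036
f^(α−1) = 0.45^(-0.0036) = 1.002879
δ_res = (-40.916 + 1000) × 1.002879 − 1000 = 961.845 − 1000 = -38.16 per mil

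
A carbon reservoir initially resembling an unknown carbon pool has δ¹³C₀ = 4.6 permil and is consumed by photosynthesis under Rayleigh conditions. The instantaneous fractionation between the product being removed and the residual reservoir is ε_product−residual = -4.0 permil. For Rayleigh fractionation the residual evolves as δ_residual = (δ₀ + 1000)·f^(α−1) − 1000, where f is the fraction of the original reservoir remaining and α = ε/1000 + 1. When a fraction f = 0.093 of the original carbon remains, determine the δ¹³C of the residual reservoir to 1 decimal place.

Rayleigh residual: δ_res = (δ₀ + 1000)·f^(α−1) − 1000
α = ε/1000 + 1 = 0.99600, so α − 1 = -0.00400
f^(α−1) = 0.093^(-0.00400) = 1.009546
δ_res = (4.6 + 1000) × 1.009546 − 1000 = 1014.190 − 1000 = 14.19 permil

14.2 permil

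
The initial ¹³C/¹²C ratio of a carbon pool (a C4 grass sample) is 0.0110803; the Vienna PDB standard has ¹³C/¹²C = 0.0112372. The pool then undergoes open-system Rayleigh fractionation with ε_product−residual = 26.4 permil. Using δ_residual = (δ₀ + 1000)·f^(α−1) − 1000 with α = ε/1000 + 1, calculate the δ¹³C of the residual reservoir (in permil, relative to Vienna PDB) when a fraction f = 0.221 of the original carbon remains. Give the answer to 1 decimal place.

-52.5 permil

δ₀ = (0.0110803/0.0112372 − 1)×1000 = (0.986037 − 1)×1000 = -13.963 permil
α − 1 = ε/1000 = 0.0264
f^(α−1) = 0.221^(0.0264) = 0.960930
δ_res = (-13.963 + 1000) × 0.960930 − 1000 = 947.513 − 1000 = -52.49 permil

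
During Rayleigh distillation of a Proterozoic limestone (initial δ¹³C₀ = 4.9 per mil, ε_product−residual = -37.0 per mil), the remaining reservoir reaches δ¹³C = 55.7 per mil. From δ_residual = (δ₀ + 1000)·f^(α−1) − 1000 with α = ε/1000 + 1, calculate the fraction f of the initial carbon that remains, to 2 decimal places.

α − 1 = ε/1000 = -0.0370
(δ_res + 1000)/(δ₀ + 1000) = (55.7 + 1000)/(4.9 + 1000) = 1055.7/1004.9 = 1.050552
f = 1.050552^(1/-0.0370) = exp(ln(1.050552)/-0.0370) = exp(0.04932/-0.0370)
f = exp(-1.3329) = 0.2637

0.26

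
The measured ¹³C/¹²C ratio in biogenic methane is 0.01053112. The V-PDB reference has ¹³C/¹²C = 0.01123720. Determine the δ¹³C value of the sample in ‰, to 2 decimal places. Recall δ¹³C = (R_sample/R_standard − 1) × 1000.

-62.83‰

δ¹³C = (R_sample / R_standard − 1) × 1000
R_sample / R_standard = 0.01053112 / 0.01123720 = 0.937166
δ¹³C = (0.937166 − 1) × 1000 = -62.834‰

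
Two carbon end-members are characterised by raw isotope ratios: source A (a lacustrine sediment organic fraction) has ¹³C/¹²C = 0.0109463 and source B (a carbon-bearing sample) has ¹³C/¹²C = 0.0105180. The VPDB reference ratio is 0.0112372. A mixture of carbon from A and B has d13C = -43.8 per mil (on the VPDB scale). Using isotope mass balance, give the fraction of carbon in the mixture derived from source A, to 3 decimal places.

0.530

δ_A = (0.0109463/0.0112372 − 1)×1000 = (0.974113 − 1)×1000 = -25.887 per mil
δ_B = (0.0105180/0.0112372 − 1)×1000 = (0.935998 − 1)×1000 = -64.002 per mil
f_A = (δ_mix − δ_B)/(δ_A − δ_B) = (-43.8 − (-64.002))/(-25.887 − (-64.002))
f_A = 20.202 / 38.114 = 0.5300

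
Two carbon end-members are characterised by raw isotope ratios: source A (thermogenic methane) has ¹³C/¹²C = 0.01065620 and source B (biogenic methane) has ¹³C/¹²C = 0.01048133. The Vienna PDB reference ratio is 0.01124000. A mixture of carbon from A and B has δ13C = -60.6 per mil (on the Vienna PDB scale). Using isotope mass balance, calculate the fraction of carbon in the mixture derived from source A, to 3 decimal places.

δ_A = (0.01065620/0.01124000 − 1)×1000 = (0.948060 − 1)×1000 = -51.940 per mil
δ_B = (0.01048133/0.01124000 − 1)×1000 = (0.932503 − 1)×1000 = -67.497 per mil
f_A = (δ_mix − δ_B)/(δ_A − δ_B) = (-60.6 − (-67.497))/(-51.940 − (-67.497))
f_A = 6.897 / 15.558 = 0.4433

0.443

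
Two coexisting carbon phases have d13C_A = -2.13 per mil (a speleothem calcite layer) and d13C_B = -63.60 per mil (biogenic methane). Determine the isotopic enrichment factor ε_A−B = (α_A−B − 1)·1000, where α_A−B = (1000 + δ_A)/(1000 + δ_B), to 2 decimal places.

α_A−B = (1000 + -2.13) / (1000 + -63.60) = 997.87 / 936.40 = 1.065645
ε_A−B = (1.065645 − 1) × 1000 = 65.645 per mil
(The approximation ε ≈ δ_A − δ_B would give 61.47 per mil.)

65.65 per mil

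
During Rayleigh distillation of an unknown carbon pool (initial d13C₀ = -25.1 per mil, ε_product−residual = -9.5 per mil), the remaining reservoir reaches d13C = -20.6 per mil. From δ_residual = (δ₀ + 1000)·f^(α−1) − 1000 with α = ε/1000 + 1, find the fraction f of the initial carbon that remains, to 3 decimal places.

α − 1 = ε/1000 = -0.0095
(δ_res + 1000)/(δ₀ + 1000) = (-20.6 + 1000)/(-25.1 + 1000) = 979.4/974.9 = 1.004616
f = 1.004616^(1/-0.0095) = exp(ln(1.004616)/-0.0095) = exp(0.00461/-0.0095)
f = exp(-0.4848) = 0.6158

0.616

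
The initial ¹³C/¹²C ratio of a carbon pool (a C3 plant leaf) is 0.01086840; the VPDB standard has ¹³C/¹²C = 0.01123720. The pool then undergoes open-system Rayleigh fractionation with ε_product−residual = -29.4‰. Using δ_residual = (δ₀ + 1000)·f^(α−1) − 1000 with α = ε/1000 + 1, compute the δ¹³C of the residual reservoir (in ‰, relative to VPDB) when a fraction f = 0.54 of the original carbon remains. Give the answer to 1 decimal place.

-15.1‰

δ₀ = (0.01086840/0.01123720 − 1)×1000 = (0.967180 − 1)×1000 = -32.820‰
α − 1 = ε/1000 = -0.0294
f^(α−1) = 0.54^(-0.0294) = 1.018281
δ_res = (-32.820 + 1000) × 1.018281 − 1000 = 984.861 − 1000 = -15.14‰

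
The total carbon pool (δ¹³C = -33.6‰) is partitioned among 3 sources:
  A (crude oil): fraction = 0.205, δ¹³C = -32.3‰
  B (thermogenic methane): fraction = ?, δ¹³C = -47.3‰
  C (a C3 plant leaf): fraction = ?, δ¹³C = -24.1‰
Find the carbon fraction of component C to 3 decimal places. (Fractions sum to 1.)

Let f_C and f_B be the unknown fractions; fractions sum to 1 so f_C + f_B = 0.795.
Mass balance: Σ fᵢ·δᵢ = δ_bulk ⇒ f_C·(-24.1) + f_B·(-47.3) = -33.6 − (-6.621) = -26.979
Substitute f_B = 0.795 − f_C:
f_C·(-24.1 − -47.3) = -26.979 − 0.795×(-47.3) = 10.625
f_C = 10.625 / 23.2 = 0.4580

0.458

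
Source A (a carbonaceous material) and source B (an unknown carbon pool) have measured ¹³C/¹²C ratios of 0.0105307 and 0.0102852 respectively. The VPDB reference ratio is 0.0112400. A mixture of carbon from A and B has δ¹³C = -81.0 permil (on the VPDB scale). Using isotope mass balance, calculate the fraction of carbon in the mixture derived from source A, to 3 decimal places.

0.181

δ_A = (0.0105307/0.0112400 − 1)×1000 = (0.936895 − 1)×1000 = -63.105 permil
δ_B = (0.0102852/0.0112400 − 1)×1000 = (0.915053 − 1)×1000 = -84.947 permil
f_A = (δ_mix − δ_B)/(δ_A − δ_B) = (-81.0 − (-84.947))/(-63.105 − (-84.947))
f_A = 3.947 / 21.842 = 0.1807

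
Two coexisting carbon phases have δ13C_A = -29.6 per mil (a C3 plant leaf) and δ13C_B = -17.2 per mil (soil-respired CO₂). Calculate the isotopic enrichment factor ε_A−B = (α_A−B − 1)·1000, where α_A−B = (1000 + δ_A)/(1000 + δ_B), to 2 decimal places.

-12.62 per mil

α_A−B = (1000 + -29.6) / (1000 + -17.2) = 970.4 / 982.8 = 0.987383
ε_A−B = (0.987383 − 1) × 1000 = -12.617 per mil
(The approximation ε ≈ δ_A − δ_B would give -12.4 per mil.)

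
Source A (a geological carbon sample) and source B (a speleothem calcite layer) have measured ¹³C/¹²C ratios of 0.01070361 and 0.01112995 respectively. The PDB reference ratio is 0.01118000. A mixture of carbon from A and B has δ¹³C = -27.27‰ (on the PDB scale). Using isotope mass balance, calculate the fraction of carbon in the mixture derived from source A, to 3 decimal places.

δ_A = (0.01070361/0.01118000 − 1)×1000 = (0.957389 − 1)×1000 = -42.611‰
δ_B = (0.01112995/0.01118000 − 1)×1000 = (0.995523 − 1)×1000 = -4.477‰
f_A = (δ_mix − δ_B)/(δ_A − δ_B) = (-27.27 − (-4.477))/(-42.611 − (-4.477))
f_A = -22.793 / -38.134 = 0.5977

0.598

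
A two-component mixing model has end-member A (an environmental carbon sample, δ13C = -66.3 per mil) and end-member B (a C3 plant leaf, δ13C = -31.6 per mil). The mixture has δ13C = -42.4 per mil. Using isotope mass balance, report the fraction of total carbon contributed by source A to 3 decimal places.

0.311

δ_mix = f_A·δ_A + (1 − f_A)·δ_B  ⇒  f_A = (δ_mix − δ_B)/(δ_A − δ_B)
f_A = (-42.4 − (-31.6)) / (-66.3 − (-31.6))
f_A = -10.8 / -34.7 = 0.3112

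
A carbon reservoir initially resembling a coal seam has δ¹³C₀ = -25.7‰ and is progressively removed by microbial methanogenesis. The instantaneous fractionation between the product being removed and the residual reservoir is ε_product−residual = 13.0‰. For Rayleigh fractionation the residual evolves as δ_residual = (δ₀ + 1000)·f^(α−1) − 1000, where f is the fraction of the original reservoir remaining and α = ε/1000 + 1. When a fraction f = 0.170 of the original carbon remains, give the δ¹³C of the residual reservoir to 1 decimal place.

-47.9‰

Rayleigh residual: δ_res = (δ₀ + 1000)·f^(α−1) − 1000
α = ε/1000 + 1 = 1.01300, so α − 1 = 0.01300
f^(α−1) = 0.170^(0.01300) = 0.977228
δ_res = (-25.7 + 1000) × 0.977228 − 1000 = 952.113 − 1000 = -47.89‰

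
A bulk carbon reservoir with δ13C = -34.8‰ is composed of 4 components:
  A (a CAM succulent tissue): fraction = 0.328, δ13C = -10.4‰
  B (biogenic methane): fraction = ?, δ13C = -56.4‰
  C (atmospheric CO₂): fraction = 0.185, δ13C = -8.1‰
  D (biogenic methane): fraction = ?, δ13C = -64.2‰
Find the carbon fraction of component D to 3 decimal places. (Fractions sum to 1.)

Let f_D and f_B be the unknown fractions; fractions sum to 1 so f_D + f_B = 0.487.
Mass balance: Σ fᵢ·δᵢ = δ_bulk ⇒ f_D·(-64.2) + f_B·(-56.4) = -34.8 − (-4.910) = -29.890
Substitute f_B = 0.487 − f_D:
f_D·(-64.2 − -56.4) = -29.890 − 0.487×(-56.4) = -2.423
f_D = -2.423 / -7.8 = 0.3107

0.311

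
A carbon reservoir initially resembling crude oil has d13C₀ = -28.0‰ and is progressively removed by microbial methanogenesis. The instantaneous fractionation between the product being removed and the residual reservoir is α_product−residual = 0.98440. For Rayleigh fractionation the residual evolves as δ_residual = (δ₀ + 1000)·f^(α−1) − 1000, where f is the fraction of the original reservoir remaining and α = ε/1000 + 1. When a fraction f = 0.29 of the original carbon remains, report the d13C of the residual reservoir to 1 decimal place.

Rayleigh residual: δ_res = (δ₀ + 1000)·f^(α−1) − 1000
α − 1 = -0.01560
f^(α−1) = 0.29^(-0.01560) = 1.019499
δ_res = (-28.0 + 1000) × 1.019499 − 1000 = 990.953 − 1000 = -9.05‰

-9.0‰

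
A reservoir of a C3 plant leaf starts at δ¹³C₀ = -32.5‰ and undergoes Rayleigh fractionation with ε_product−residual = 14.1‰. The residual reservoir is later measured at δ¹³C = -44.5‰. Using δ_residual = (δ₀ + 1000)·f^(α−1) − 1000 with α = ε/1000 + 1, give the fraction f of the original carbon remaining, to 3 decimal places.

0.413

α − 1 = ε/1000 = 0.0141
(δ_res + 1000)/(δ₀ + 1000) = (-44.5 + 1000)/(-32.5 + 1000) = 955.5/967.5 = 0.987597
f = 0.987597^(1/0.0141) = exp(ln(0.987597)/0.0141) = exp(-0.01248/0.0141)
f = exp(-0.8852) = 0.4127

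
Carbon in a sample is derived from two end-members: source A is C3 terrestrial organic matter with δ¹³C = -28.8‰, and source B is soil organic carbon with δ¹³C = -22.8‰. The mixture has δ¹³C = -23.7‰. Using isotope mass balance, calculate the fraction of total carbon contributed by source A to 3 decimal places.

0.150

δ_mix = f_A·δ_A + (1 − f_A)·δ_B  ⇒  f_A = (δ_mix − δ_B)/(δ_A − δ_B)
f_A = (-23.7 − (-22.8)) / (-28.8 − (-22.8))
f_A = -0.9 / -6.0 = 0.1500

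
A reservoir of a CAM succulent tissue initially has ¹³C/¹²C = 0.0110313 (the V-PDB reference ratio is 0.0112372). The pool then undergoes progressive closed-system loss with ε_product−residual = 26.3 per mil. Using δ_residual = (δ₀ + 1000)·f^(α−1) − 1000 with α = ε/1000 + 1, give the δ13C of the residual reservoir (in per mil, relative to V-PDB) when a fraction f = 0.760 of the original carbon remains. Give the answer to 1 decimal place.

-25.4 per mil

δ₀ = (0.0110313/0.0112372 − 1)×1000 = (0.981677 − 1)×1000 = -18.323 per mil
α − 1 = ε/1000 = 0.0263
f^(α−1) = 0.760^(0.0263) = 0.992808
δ_res = (-18.323 + 1000) × 0.992808 − 1000 = 974.617 − 1000 = -25.38 per mil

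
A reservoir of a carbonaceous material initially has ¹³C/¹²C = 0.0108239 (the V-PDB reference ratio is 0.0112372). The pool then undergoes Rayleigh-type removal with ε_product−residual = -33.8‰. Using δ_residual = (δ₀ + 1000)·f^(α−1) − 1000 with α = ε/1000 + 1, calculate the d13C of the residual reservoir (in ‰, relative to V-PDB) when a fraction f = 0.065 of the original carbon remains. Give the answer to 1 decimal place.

56.5‰

δ₀ = (0.0108239/0.0112372 − 1)×1000 = (0.963220 − 1)×1000 = -36.780‰
α − 1 = ε/1000 = -0.0338
f^(α−1) = 0.065^(-0.0338) = 1.096790
δ_res = (-36.780 + 1000) × 1.096790 − 1000 = 1056.451 − 1000 = 56.45‰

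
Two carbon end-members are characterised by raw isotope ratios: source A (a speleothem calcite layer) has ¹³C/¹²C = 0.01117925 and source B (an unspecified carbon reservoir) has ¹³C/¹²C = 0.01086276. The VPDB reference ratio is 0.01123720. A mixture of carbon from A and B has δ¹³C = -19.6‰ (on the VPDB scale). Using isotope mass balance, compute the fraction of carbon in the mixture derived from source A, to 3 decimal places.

0.487

δ_A = (0.01117925/0.01123720 − 1)×1000 = (0.994843 − 1)×1000 = -5.157‰
δ_B = (0.01086276/0.01123720 − 1)×1000 = (0.966679 − 1)×1000 = -33.321‰
f_A = (δ_mix − δ_B)/(δ_A − δ_B) = (-19.6 − (-33.321))/(-5.157 − (-33.321))
f_A = 13.721 / 28.164 = 0.4872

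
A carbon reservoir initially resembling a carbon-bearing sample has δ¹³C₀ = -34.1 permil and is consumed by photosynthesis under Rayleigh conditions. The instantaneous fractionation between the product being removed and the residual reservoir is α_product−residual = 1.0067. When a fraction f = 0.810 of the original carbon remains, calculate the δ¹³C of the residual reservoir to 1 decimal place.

-35.5 permil

Rayleigh residual: δ_res = (δ₀ + 1000)·f^(α−1) − 1000
α − 1 = 0.00670
f^(α−1) = 0.810^(0.00670) = 0.998589
δ_res = (-34.1 + 1000) × 0.998589 − 1000 = 964.537 − 1000 = -35.46 permil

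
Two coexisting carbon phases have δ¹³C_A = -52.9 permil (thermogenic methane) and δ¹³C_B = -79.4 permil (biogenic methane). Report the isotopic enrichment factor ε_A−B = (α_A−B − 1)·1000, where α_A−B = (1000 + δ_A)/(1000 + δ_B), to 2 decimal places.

α_A−B = (1000 + -52.9) / (1000 + -79.4) = 947.1 / 920.6 = 1.028786
ε_A−B = (1.028786 − 1) × 1000 = 28.786 permil
(The approximation ε ≈ δ_A − δ_B would give 26.5 permil.)

28.79 permil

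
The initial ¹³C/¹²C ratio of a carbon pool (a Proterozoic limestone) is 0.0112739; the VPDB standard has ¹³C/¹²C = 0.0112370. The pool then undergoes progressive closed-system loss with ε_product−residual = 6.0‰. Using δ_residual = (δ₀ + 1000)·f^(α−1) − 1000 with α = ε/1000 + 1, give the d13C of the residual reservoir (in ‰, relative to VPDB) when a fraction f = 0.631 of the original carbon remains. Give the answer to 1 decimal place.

δ₀ = (0.0112739/0.0112370 − 1)×1000 = (1.003284 − 1)×1000 = 3.284‰
α − 1 = ε/1000 = 0.0060
f^(α−1) = 0.631^(0.0060) = 0.997241
δ_res = (3.284 + 1000) × 0.997241 − 1000 = 1000.516 − 1000 = 0.52‰

0.5‰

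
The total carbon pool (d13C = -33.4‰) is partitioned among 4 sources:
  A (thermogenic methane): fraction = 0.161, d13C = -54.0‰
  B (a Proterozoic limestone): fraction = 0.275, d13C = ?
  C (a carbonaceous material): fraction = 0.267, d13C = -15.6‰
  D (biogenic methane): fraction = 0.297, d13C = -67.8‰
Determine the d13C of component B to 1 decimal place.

Isotope mass balance: δ_bulk = Σ fᵢ·δᵢ.
-33.4 = 0.161×(-54.0) + 0.275×δ_B + 0.267×(-15.6) + 0.297×(-67.8)
0.275·δ_B = -33.4 − (-32.996) = -0.404
δ_B = -0.404 / 0.275 = -1.47‰

-1.5‰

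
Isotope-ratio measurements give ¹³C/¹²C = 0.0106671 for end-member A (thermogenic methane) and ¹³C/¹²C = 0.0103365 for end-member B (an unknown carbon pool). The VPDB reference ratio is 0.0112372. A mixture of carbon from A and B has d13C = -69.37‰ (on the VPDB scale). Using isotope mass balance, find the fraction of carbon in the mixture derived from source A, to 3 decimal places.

0.367

δ_A = (0.0106671/0.0112372 − 1)×1000 = (0.949267 − 1)×1000 = -50.733‰
δ_B = (0.0103365/0.0112372 − 1)×1000 = (0.919847 − 1)×1000 = -80.153‰
f_A = (δ_mix − δ_B)/(δ_A − δ_B) = (-69.37 − (-80.153))/(-50.733 − (-80.153))
f_A = 10.783 / 29.420 = 0.3665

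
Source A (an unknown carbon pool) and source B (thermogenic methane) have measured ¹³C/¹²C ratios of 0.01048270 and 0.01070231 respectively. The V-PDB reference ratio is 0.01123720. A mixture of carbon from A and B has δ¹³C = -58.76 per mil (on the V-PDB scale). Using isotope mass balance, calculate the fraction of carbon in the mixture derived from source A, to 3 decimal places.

0.571

δ_A = (0.01048270/0.01123720 − 1)×1000 = (0.932857 − 1)×1000 = -67.143 per mil
δ_B = (0.01070231/0.01123720 − 1)×1000 = (0.952400 − 1)×1000 = -47.600 per mil
f_A = (δ_mix − δ_B)/(δ_A − δ_B) = (-58.76 − (-47.600))/(-67.143 − (-47.600))
f_A = -11.160 / -19.543 = 0.5710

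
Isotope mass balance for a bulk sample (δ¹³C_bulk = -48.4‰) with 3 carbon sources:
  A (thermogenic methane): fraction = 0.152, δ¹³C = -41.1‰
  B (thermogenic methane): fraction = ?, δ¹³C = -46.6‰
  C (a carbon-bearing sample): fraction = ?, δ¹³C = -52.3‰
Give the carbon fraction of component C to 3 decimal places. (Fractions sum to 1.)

0.462

Let f_C and f_B be the unknown fractions; fractions sum to 1 so f_C + f_B = 0.848.
Mass balance: Σ fᵢ·δᵢ = δ_bulk ⇒ f_C·(-52.3) + f_B·(-46.6) = -48.4 − (-6.247) = -42.153
Substitute f_B = 0.848 − f_C:
f_C·(-52.3 − -46.6) = -42.153 − 0.848×(-46.6) = -2.636
f_C = -2.636 / -5.7 = 0.4625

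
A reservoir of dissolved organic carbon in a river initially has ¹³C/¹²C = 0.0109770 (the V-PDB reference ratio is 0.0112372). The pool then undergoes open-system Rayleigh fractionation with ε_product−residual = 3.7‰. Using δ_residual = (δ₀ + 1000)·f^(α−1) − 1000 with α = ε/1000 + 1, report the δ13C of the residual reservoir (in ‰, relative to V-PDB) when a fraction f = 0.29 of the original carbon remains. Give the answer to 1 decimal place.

-27.6‰

δ₀ = (0.0109770/0.0112372 − 1)×1000 = (0.976845 − 1)×1000 = -23.155‰
α − 1 = ε/1000 = 0.0037
f^(α−1) = 0.29^(0.0037) = 0.995430
δ_res = (-23.155 + 1000) × 0.995430 − 1000 = 972.381 − 1000 = -27.62‰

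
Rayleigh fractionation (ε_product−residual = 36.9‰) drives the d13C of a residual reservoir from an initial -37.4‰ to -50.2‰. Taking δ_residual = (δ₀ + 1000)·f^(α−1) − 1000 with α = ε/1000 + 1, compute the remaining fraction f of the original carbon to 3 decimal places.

0.696

α − 1 = ε/1000 = 0.0369
(δ_res + 1000)/(δ₀ + 1000) = (-50.2 + 1000)/(-37.4 + 1000) = 949.8/962.6 = 0.986703
f = 0.986703^(1/0.0369) = exp(ln(0.986703)/0.0369) = exp(-0.01339/0.0369)
f = exp(-0.3628) = 0.6957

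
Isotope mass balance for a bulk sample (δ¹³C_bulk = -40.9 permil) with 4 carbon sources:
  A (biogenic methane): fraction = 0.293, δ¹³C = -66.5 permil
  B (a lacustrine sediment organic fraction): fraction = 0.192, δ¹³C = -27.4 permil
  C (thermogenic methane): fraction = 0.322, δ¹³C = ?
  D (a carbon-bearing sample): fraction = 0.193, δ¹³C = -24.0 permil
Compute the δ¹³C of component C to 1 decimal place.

Isotope mass balance: δ_bulk = Σ fᵢ·δᵢ.
-40.9 = 0.293×(-66.5) + 0.192×(-27.4) + 0.322×δ_C + 0.193×(-24.0)
0.322·δ_C = -40.9 − (-29.377) = -11.523
δ_C = -11.523 / 0.322 = -35.78 permil

-35.8 permil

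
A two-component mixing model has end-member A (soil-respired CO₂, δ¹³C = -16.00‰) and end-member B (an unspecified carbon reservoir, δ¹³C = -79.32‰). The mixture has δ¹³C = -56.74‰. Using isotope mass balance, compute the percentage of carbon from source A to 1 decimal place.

35.7%

δ_mix = f_A·δ_A + (1 − f_A)·δ_B  ⇒  f_A = (δ_mix − δ_B)/(δ_A − δ_B)
f_A = (-56.74 − (-79.32)) / (-16.00 − (-79.32))
f_A = 22.58 / 63.32 = 0.3566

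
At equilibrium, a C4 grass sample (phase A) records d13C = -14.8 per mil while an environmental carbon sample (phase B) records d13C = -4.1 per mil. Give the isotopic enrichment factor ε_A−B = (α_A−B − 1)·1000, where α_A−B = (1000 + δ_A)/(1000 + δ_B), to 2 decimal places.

α_A−B = (1000 + -14.8) / (1000 + -4.1) = 985.2 / 995.9 = 0.989256
ε_A−B = (0.989256 − 1) × 1000 = -10.744 per mil
(The approximation ε ≈ δ_A − δ_B would give -10.7 per mil.)

-10.74 per mil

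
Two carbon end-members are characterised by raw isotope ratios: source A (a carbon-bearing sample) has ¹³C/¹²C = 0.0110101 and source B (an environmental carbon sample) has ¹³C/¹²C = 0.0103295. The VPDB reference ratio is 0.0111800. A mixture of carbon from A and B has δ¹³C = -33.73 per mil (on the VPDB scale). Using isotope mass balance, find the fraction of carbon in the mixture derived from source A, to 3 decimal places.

δ_A = (0.0110101/0.0111800 − 1)×1000 = (0.984803 − 1)×1000 = -15.197 per mil
δ_B = (0.0103295/0.0111800 − 1)×1000 = (0.923927 − 1)×1000 = -76.073 per mil
f_A = (δ_mix − δ_B)/(δ_A − δ_B) = (-33.73 − (-76.073))/(-15.197 − (-76.073))
f_A = 42.343 / 60.877 = 0.6956

0.696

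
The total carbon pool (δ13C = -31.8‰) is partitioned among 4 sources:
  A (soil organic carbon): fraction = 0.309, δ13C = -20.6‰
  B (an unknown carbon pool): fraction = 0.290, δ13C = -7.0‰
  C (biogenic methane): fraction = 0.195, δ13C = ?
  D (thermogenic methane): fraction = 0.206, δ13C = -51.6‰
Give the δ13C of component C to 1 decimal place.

-65.5‰

Isotope mass balance: δ_bulk = Σ fᵢ·δᵢ.
-31.8 = 0.309×(-20.6) + 0.290×(-7.0) + 0.195×δ_C + 0.206×(-51.6)
0.195·δ_C = -31.8 − (-19.025) = -12.775
δ_C = -12.775 / 0.195 = -65.51‰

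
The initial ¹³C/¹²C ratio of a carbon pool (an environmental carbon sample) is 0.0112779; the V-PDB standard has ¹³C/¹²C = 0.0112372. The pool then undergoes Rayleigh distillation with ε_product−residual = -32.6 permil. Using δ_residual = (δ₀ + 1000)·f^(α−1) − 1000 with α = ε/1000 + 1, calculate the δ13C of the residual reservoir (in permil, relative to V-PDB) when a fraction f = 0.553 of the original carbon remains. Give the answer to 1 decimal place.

23.2 permil

δ₀ = (0.0112779/0.0112372 − 1)×1000 = (1.003622 − 1)×1000 = 3.622 permil
α − 1 = ε/1000 = -0.0326
f^(α−1) = 0.553^(-0.0326) = 1.019500
δ_res = (3.622 + 1000) × 1.019500 − 1000 = 1023.192 − 1000 = 23.19 permil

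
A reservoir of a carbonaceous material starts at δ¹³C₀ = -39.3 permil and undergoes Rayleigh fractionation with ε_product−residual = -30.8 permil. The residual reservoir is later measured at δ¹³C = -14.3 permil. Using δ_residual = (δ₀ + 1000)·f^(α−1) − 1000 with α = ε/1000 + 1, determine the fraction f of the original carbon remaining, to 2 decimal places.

0.43

α − 1 = ε/1000 = -0.0308
(δ_res + 1000)/(δ₀ + 1000) = (-14.3 + 1000)/(-39.3 + 1000) = 985.7/960.7 = 1.026023
f = 1.026023^(1/-0.0308) = exp(ln(1.026023)/-0.0308) = exp(0.02569/-0.0308)
f = exp(-0.8341) = 0.4343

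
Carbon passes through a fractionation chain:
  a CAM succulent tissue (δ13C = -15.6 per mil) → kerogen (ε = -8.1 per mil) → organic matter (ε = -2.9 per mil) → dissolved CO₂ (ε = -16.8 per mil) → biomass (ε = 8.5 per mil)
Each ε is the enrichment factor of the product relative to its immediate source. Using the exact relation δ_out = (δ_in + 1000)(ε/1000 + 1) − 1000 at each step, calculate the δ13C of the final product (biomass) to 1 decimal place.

step 1: δ = (-15.60 + 1000)·(-8.1/1000 + 1) − 1000 = -23.57 per mil
step 2: δ = (-23.57 + 1000)·(-2.9/1000 + 1) − 1000 = -26.41 per mil
step 3: δ = (-26.41 + 1000)·(-16.8/1000 + 1) − 1000 = -42.76 per mil
step 4: δ = (-42.76 + 1000)·(8.5/1000 + 1) − 1000 = -34.63 per mil

-34.6 per mil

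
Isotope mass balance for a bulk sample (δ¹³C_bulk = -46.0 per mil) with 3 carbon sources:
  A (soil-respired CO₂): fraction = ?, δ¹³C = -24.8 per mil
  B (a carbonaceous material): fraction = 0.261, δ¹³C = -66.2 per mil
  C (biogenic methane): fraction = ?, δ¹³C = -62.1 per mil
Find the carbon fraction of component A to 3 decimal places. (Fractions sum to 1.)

0.460

Let f_A and f_C be the unknown fractions; fractions sum to 1 so f_A + f_C = 0.739.
Mass balance: Σ fᵢ·δᵢ = δ_bulk ⇒ f_A·(-24.8) + f_C·(-62.1) = -46.0 − (-17.278) = -28.722
Substitute f_C = 0.739 − f_A:
f_A·(-24.8 − -62.1) = -28.722 − 0.739×(-62.1) = 17.170
f_A = 17.170 / 37.3 = 0.4603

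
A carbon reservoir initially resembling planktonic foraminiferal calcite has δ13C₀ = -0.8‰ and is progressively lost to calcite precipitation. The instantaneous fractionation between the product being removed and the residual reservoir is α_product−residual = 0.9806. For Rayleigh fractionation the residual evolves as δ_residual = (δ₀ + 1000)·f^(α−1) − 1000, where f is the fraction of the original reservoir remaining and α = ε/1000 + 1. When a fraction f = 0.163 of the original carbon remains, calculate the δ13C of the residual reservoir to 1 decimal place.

35.0‰

Rayleigh residual: δ_res = (δ₀ + 1000)·f^(α−1) − 1000
α − 1 = -0.01940
f^(α−1) = 0.163^(-0.01940) = 1.035818
δ_res = (-0.8 + 1000) × 1.035818 − 1000 = 1034.990 − 1000 = 34.99‰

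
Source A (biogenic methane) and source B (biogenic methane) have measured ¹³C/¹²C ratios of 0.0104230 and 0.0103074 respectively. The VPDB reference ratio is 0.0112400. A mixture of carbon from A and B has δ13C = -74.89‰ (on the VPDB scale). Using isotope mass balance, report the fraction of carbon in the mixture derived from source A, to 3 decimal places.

0.786

δ_A = (0.0104230/0.0112400 − 1)×1000 = (0.927313 − 1)×1000 = -72.687‰
δ_B = (0.0103074/0.0112400 − 1)×1000 = (0.917028 − 1)×1000 = -82.972‰
f_A = (δ_mix − δ_B)/(δ_A − δ_B) = (-74.89 − (-82.972))/(-72.687 − (-82.972))
f_A = 8.082 / 10.285 = 0.7858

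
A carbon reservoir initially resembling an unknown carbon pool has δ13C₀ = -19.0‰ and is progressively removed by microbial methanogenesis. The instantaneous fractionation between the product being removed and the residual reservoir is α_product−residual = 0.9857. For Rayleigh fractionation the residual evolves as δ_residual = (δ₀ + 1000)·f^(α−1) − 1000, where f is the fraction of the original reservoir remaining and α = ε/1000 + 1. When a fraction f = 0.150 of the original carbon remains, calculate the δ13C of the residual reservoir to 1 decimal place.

Rayleigh residual: δ_res = (δ₀ + 1000)·f^(α−1) − 1000
α − 1 = -0.01430
f^(α−1) = 0.150^(-0.01430) = 1.027500
δ_res = (-19.0 + 1000) × 1.027500 − 1000 = 1007.978 − 1000 = 7.98‰

8.0‰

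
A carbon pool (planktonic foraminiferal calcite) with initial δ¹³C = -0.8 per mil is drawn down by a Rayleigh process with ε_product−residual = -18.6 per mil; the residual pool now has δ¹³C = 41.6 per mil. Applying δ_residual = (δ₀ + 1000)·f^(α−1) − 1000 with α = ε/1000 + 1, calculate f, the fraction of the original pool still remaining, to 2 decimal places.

0.11

α − 1 = ε/1000 = -0.0186
(δ_res + 1000)/(δ₀ + 1000) = (41.6 + 1000)/(-0.8 + 1000) = 1041.6/999.2 = 1.042434
f = 1.042434^(1/-0.0186) = exp(ln(1.042434)/-0.0186) = exp(0.04156/-0.0186)
f = exp(-2.2343) = 0.1071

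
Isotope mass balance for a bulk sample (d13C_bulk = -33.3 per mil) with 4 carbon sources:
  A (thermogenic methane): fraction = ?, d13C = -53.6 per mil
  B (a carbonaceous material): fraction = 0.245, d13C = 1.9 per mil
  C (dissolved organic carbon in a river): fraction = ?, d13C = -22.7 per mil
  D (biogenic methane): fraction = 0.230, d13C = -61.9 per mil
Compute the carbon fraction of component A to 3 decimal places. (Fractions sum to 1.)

0.246

Let f_A and f_C be the unknown fractions; fractions sum to 1 so f_A + f_C = 0.525.
Mass balance: Σ fᵢ·δᵢ = δ_bulk ⇒ f_A·(-53.6) + f_C·(-22.7) = -33.3 − (-13.771) = -19.528
Substitute f_C = 0.525 − f_A:
f_A·(-53.6 − -22.7) = -19.528 − 0.525×(-22.7) = -7.611
f_A = -7.611 / -30.9 = 0.2463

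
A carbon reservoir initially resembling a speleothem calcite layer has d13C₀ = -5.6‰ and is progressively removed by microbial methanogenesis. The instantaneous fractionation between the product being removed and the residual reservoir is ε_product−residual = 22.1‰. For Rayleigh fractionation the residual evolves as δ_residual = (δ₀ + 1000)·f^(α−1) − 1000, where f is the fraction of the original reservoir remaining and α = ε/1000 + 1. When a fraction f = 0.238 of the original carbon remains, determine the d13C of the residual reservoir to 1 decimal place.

-36.7‰

Rayleigh residual: δ_res = (δ₀ + 1000)·f^(α−1) − 1000
α = ε/1000 + 1 = 1.02210, so α − 1 = 0.02210
f^(α−1) = 0.238^(0.02210) = 0.968774
δ_res = (-5.6 + 1000) × 0.968774 − 1000 = 963.349 − 1000 = -36.65‰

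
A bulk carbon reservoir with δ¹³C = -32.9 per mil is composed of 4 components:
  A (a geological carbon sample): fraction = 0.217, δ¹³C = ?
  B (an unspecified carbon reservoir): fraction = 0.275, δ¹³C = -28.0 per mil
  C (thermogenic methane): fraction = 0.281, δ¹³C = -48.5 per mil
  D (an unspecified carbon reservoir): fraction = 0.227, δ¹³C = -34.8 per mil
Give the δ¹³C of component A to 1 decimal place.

-16.9 per mil

Isotope mass balance: δ_bulk = Σ fᵢ·δᵢ.
-32.9 = 0.217×δ_A + 0.275×(-28.0) + 0.281×(-48.5) + 0.227×(-34.8)
0.217·δ_A = -32.9 − (-29.228) = -3.672
δ_A = -3.672 / 0.217 = -16.92 per mil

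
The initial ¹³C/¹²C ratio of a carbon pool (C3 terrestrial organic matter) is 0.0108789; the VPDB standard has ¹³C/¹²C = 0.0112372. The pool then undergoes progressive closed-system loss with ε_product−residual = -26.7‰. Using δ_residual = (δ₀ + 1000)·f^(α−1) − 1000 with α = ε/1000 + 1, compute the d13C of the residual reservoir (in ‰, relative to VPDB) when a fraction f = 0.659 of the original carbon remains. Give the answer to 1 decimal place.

-21.0‰

δ₀ = (0.0108789/0.0112372 − 1)×1000 = (0.968115 − 1)×1000 = -31.885‰
α − 1 = ε/1000 = -0.0267
f^(α−1) = 0.659^(-0.0267) = 1.011197
δ_res = (-31.885 + 1000) × 1.011197 − 1000 = 978.955 − 1000 = -21.05‰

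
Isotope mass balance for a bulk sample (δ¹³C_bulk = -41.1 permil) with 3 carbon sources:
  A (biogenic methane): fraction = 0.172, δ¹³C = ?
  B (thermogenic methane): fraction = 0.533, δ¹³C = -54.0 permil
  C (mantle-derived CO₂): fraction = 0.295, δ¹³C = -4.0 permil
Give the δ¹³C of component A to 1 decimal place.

Isotope mass balance: δ_bulk = Σ fᵢ·δᵢ.
-41.1 = 0.172×δ_A + 0.533×(-54.0) + 0.295×(-4.0)
0.172·δ_A = -41.1 − (-29.962) = -11.138
δ_A = -11.138 / 0.172 = -64.76 permil

-64.8 permil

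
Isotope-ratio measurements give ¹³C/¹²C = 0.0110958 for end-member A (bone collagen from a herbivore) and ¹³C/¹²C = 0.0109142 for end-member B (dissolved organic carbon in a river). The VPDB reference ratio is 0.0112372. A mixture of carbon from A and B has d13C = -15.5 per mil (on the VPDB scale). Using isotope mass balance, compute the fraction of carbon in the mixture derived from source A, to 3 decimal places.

0.820

δ_A = (0.0110958/0.0112372 − 1)×1000 = (0.987417 − 1)×1000 = -12.583 per mil
δ_B = (0.0109142/0.0112372 − 1)×1000 = (0.971256 − 1)×1000 = -28.744 per mil
f_A = (δ_mix − δ_B)/(δ_A − δ_B) = (-15.5 − (-28.744))/(-12.583 − (-28.744))
f_A = 13.244 / 16.161 = 0.8195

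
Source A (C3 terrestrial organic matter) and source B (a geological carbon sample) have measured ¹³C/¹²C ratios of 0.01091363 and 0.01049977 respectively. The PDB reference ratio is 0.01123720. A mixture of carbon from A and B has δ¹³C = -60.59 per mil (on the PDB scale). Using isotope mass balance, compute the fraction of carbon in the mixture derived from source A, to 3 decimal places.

δ_A = (0.01091363/0.01123720 − 1)×1000 = (0.971205 − 1)×1000 = -28.795 per mil
δ_B = (0.01049977/0.01123720 − 1)×1000 = (0.934376 − 1)×1000 = -65.624 per mil
f_A = (δ_mix − δ_B)/(δ_A − δ_B) = (-60.59 − (-65.624))/(-28.795 − (-65.624))
f_A = 5.034 / 36.829 = 0.1367

0.137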